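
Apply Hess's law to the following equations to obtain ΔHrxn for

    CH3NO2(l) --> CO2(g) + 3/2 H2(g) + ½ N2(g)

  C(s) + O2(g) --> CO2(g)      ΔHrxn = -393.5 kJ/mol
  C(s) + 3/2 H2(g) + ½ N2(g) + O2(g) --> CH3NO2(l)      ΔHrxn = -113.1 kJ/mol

equation 1 as written (CO2(g) already on the product side): -393.5 kJ/mol
equation 2 reversed (CH3NO2(l) must end up as a reactant): +113.1 kJ/mol
Combining the equations, ΔHrxn = (-393.5) + (+113.1) = -280.4 kJ/mol

ΔHrxn = -280.4 kJ/mol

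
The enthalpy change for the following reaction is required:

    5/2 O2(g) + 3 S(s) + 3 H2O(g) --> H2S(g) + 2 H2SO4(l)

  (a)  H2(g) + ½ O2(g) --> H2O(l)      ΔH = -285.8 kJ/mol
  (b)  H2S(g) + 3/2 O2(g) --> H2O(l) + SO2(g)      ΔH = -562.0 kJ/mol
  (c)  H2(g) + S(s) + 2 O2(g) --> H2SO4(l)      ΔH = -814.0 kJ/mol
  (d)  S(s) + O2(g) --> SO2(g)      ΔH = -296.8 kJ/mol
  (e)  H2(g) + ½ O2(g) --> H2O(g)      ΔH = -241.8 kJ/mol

(a) as written: -285.8 kJ/mol
(b) reversed: +562.0 kJ/mol
(c) × 2: (2)·(-814.0) = -1628.0 kJ/mol
(d) as written: -296.8 kJ/mol
(e) reversed and × 3: (-3)·(-241.8) = +725.4 kJ/mol
Since enthalpy is a state function, ΔH = (1)·(-285.8) + (-1)·(-562.0) + (2)·(-814.0) + (1)·(-296.8) + (-3)·(-241.8) = -923.2 kJ/mol

ΔH = -923.2 kJ/mol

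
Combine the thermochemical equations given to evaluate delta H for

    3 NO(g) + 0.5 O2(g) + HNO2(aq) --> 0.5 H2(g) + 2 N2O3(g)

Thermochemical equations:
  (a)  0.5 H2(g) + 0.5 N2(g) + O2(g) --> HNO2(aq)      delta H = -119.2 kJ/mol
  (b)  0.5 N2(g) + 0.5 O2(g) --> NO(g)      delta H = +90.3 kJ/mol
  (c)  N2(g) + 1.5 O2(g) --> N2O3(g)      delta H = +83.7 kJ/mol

(a) reversed: +119.2 kJ/mol
(b) reversed and × 3: (-3)·(+90.3) = -270.9 kJ/mol
(c) × 2: (2)·(+83.7) = +167.4 kJ/mol
Combining the equations, delta H = (+119.2) + (-270.9) + (+167.4) = 15.7 kJ/mol

delta H = 15.7 kJ/mol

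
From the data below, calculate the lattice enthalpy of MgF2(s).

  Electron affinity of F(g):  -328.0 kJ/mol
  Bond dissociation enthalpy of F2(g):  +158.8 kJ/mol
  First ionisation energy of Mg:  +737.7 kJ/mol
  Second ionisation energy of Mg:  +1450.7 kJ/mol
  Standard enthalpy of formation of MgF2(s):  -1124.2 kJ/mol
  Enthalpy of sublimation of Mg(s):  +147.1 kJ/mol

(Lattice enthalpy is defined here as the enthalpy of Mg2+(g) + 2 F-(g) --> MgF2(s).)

ΔHf° = 1·ΔHsub + 1·(ΣIE) + 1·D(F2) + 2·EA + U
-1124.2 = 1·(+147.1) + 1·(+2188.4) + 1·(+158.8) + 2·(-328.0) + U
U = -1124.2 − (+1838.3) = -2962.5 kJ/mol

U = -2962.5 kJ/mol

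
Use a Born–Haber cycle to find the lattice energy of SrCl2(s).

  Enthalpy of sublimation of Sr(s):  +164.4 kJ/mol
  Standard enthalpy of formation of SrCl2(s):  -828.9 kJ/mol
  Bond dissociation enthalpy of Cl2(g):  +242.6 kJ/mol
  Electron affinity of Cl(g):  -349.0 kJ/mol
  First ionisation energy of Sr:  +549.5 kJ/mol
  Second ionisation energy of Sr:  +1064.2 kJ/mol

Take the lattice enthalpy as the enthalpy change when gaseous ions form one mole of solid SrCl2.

ΔHf° = 1·ΔHsub + 1·(ΣIE) + 1·D(Cl2) + 2·EA + U
-828.9 = 1·(+164.4) + 1·(+1613.7) + 1·(+242.6) + 2·(-349.0) + U
U = -828.9 − (+1322.7) = -2151.6 kJ/mol

U = -2151.6 kJ/mol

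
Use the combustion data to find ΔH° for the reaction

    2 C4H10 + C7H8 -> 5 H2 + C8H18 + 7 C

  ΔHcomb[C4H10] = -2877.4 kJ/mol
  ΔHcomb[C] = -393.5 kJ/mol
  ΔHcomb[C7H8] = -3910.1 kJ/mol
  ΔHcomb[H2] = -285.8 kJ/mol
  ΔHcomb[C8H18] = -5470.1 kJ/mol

ΔH° = -11.3 kJ/mol

Using ΔH = Σ nΔHc°(reactants) − Σ nΔHc°(products):
= [2·(-2877.4) + 1·(-3910.1)] − [5·(-285.8) + 1·(-5470.1) + 7·(-393.5)]
= -11.3 kJ/mol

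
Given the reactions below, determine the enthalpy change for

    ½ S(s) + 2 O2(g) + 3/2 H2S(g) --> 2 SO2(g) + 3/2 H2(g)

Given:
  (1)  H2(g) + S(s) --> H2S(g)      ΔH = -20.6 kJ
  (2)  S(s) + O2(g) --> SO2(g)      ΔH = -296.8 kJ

ΔH = -562.7 kJ

(1) reversed and × 3/2: (-3/2)·(-20.6) = +30.9 kJ
(2) × 2: (2)·(-296.8) = -593.6 kJ
ΔH = (+30.9) + (-593.6) = -562.7 kJ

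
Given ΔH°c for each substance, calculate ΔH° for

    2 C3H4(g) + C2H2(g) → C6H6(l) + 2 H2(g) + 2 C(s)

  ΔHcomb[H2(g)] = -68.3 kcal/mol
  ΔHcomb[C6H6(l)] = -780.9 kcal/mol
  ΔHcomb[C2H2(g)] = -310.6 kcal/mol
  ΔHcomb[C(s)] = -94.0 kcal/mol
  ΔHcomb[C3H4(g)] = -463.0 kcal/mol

ΔH° = -131.1 kcal/mol

Using ΔH = Σ nΔHc°(reactants) − Σ nΔHc°(products):
= [2·(-463.0) + 1·(-310.6)] − [1·(-780.9) + 2·(-68.3) + 2·(-94.0)]
= -131.1 kcal/mol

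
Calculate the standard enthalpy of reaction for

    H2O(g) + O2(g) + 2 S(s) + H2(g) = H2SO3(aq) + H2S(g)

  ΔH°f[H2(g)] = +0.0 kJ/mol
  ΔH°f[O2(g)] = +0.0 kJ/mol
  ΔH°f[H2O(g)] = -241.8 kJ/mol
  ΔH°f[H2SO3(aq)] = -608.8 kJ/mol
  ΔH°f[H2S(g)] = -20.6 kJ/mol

ΔH°rxn = -387.6 kJ/mol

Products: 1·(-608.8) + 1·(-20.6) = -629.4
Reactants: 1·(-241.8) + 1·(+0.0) + 2·(+0.0) + 1·(+0.0) = -241.8
ΔH°rxn = (-629.4) − (-241.8) = -387.6 kJ/mol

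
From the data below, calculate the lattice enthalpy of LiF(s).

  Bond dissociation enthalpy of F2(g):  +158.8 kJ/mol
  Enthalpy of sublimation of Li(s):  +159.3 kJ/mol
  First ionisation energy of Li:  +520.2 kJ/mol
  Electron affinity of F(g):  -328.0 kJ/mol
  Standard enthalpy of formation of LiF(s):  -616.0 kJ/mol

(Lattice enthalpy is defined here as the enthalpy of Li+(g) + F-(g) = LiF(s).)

U = -1046.9 kJ/mol

ΔHf° = 1·ΔHsub + 1·(ΣIE) + 1/2·D(F2) + 1·EA + U
-616.0 = 1·(+159.3) + 1·(+520.2) + 1/2·(+158.8) + 1·(-328.0) + U
U = -616.0 − (+430.9) = -1046.9 kJ/mol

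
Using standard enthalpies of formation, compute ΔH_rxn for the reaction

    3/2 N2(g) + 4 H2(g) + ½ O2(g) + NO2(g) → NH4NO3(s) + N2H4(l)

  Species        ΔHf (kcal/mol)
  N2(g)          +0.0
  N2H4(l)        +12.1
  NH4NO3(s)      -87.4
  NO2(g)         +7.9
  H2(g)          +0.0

ΔH°rxn = Σ nΔHf°(products) − Σ nΔHf°(reactants).
Products: 1·(-87.4) + 1·(+12.1) = -75.3
Reactants: 3/2·(+0.0) + 4·(+0.0) + 1/2·(+0.0) + 1·(+7.9) = +7.9
ΔH_rxn = (-75.3) − (+7.9) = -83.2 kcal/mol

ΔH_rxn = -83.2 kcal/mol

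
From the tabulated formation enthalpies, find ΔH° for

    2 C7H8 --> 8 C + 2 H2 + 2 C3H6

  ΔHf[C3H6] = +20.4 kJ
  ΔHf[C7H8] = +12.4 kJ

ΔH° = 16.0 kJ

Products: 8·(+0.0) + 2·(+0.0) + 2·(+20.4) = +40.8
Reactants: 2·(+12.4) = +24.8
ΔH° = (+40.8) − (+24.8) = 16.0 kJ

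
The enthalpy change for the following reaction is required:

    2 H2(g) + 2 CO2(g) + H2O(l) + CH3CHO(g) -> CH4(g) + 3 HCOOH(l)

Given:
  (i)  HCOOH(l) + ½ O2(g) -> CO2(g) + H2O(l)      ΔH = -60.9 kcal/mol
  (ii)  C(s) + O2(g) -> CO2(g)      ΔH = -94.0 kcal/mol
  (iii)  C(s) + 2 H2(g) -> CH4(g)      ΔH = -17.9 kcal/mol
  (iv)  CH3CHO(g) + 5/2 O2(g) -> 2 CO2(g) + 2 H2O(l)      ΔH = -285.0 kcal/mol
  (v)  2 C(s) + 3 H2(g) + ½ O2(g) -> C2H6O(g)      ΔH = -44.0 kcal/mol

ΔH = -26.2 kcal/mol

(i) reversed and × 3: (-3)·(-60.9) = +182.7 kcal/mol
(ii) reversed: +94.0 kcal/mol
(iii) as written: -17.9 kcal/mol
(iv) as written: -285.0 kcal/mol
(v): not needed.
Summing the manipulated equations, ΔH = (+182.7) + (+94.0) + (-17.9) + (-285.0) = -26.2 kcal/mol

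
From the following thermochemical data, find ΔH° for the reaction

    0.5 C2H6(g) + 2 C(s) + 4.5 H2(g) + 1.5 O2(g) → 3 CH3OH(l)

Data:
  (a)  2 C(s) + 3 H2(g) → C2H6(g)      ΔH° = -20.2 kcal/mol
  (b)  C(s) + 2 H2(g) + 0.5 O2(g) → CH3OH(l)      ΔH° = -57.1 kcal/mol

ΔH° = -161.2 kcal/mol

(a) reversed and × 1/2 (C2H6(g) must end up as a reactant; ×1/2 to match 1/2 C2H6(g) in the target): (-1/2)·(-20.2) = +10.1 kcal/mol
(b) × 3 (×3 to match 3 CH3OH(l) in the target): (3)·(-57.1) = -171.3 kcal/mol
ΔH° = (+10.1) + (-171.3) = -161.2 kcal/mol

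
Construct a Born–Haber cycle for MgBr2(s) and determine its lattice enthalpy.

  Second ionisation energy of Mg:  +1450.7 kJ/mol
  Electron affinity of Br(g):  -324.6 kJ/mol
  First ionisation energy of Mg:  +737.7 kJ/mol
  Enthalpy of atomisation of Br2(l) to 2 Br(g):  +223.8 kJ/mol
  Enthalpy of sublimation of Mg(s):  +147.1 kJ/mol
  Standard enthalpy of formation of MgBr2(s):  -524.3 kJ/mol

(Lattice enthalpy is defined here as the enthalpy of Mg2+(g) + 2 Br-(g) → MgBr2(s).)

U = -2434.4 kJ/mol

ΔHf° = 1·ΔHsub + 1·(ΣIE) + 1·D(Br2) + 2·EA + U
-524.3 = 1·(+147.1) + 1·(+2188.4) + 1·(+223.8) + 2·(-324.6) + U
U = -524.3 − (+1910.1) = -2434.4 kJ/mol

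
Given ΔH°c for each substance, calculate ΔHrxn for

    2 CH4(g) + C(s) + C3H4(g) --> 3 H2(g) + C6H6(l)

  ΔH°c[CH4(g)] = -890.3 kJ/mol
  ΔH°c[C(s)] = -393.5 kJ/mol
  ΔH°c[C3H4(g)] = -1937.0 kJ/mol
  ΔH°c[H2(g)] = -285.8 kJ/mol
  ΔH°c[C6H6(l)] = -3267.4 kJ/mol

Using ΔH = Σ nΔHc°(reactants) − Σ nΔHc°(products):
= [2·(-890.3) + 1·(-393.5) + 1·(-1937.0)] − [3·(-285.8) + 1·(-3267.4)]
= 13.7 kJ/mol

ΔHrxn = 13.7 kJ/mol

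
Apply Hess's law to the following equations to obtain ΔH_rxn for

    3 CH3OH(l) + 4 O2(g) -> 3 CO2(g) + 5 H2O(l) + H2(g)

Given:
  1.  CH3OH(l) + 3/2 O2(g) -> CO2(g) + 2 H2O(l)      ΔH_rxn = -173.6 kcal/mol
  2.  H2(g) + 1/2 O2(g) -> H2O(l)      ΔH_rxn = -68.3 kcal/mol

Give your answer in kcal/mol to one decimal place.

eq. 1 × 3: (3)·(-173.6) = -520.8 kcal/mol
eq. 2 reversed: +68.3 kcal/mol
ΔH_rxn = (-520.8) + (+68.3) = -452.5 kcal/mol

ΔH_rxn = -452.5 kcal/mol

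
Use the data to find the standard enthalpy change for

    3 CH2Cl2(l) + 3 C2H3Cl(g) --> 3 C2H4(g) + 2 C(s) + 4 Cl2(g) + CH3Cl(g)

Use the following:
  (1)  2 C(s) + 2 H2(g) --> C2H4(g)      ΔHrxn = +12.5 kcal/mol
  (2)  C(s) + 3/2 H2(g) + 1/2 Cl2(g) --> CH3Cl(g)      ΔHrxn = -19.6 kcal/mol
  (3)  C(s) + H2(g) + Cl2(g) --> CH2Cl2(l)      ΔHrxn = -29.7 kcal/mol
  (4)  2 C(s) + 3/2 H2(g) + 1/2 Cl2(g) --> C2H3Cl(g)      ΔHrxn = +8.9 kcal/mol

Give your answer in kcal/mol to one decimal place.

(1) × 3 (scale by 3 for the 3 C2H4(g)): (3)·(+12.5) = +37.5 kcal/mol
(2) as written (CH3Cl(g) already on the product side): -19.6 kcal/mol
(3) reversed and × 3 (reverse to put CH2Cl2(l) on the reactant side; scale by 3 for the 3 CH2Cl2(l)): (-3)·(-29.7) = +89.1 kcal/mol
(4) reversed and × 3 (reverse to put C2H3Cl(g) on the reactant side; scale by 3 for the 3 C2H3Cl(g)): (-3)·(+8.9) = -26.7 kcal/mol
ΔHrxn = (+37.5) + (-19.6) + (+89.1) + (-26.7) = 80.3 kcal/mol

ΔHrxn = 80.3 kcal/mol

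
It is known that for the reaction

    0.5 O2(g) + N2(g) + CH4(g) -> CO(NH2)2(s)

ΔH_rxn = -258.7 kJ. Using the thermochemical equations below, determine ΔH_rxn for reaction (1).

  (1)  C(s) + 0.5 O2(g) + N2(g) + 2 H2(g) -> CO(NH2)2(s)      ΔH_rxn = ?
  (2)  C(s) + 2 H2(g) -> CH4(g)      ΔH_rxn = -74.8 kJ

(1) as written: contributes x
(2) reversed: +74.8 kJ
-258.7 = (+74.8) + x
x = (-258.7 − (+74.8)) / (1) = -333.5 kJ

ΔH_rxn = -333.5 kJ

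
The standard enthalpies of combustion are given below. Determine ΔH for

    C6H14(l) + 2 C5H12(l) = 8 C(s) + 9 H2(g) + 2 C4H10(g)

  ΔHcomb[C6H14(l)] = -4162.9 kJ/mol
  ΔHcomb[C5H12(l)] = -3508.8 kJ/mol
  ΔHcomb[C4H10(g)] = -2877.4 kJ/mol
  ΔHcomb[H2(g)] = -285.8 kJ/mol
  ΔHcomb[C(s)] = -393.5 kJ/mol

ΔH = 294.5 kJ/mol

Using ΔH = Σ nΔHc°(reactants) − Σ nΔHc°(products):
= [1·(-4162.9) + 2·(-3508.8)] − [8·(-393.5) + 9·(-285.8) + 2·(-2877.4)]
= 294.5 kJ/mol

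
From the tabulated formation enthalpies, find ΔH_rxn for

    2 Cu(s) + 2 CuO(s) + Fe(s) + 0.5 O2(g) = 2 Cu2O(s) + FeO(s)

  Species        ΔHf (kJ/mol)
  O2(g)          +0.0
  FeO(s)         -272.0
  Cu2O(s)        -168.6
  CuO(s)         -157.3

ΔH°rxn = Σ nΔHf°(products) − Σ nΔHf°(reactants).
Products: 2·(-168.6) + 1·(-272.0) = -609.2
Reactants: 2·(+0.0) + 2·(-157.3) + 1·(+0.0) + 1/2·(+0.0) = -314.6
ΔH_rxn = (-609.2) − (-314.6) = -294.6 kJ/mol

ΔH_rxn = -294.6 kJ/mol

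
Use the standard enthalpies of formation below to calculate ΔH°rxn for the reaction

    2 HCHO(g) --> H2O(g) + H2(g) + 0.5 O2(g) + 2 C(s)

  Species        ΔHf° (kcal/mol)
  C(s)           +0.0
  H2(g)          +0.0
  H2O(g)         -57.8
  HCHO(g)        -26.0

Products: 1·(-57.8) + 1·(+0.0) + 1/2·(+0.0) + 2·(+0.0) = -57.8
Reactants: 2·(-26.0) = -52.0
ΔH°rxn = (-57.8) − (-52.0) = -5.8 kcal/mol

ΔH°rxn = -5.8 kcal/mol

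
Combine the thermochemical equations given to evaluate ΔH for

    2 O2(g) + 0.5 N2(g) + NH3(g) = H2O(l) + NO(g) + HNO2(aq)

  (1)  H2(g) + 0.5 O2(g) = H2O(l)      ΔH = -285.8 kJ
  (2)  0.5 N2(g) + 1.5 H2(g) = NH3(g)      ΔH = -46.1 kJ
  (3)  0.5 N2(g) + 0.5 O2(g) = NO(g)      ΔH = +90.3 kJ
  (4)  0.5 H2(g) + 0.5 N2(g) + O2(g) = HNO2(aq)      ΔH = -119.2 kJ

(1) as written: -285.8 kJ
(2) reversed: +46.1 kJ
(3) as written: +90.3 kJ
(4) as written: -119.2 kJ
Summing the manipulated equations, ΔH = (1)·(-285.8) + (-1)·(-46.1) + (1)·(+90.3) + (1)·(-119.2) = -268.6 kJ

ΔH = -268.6 kJ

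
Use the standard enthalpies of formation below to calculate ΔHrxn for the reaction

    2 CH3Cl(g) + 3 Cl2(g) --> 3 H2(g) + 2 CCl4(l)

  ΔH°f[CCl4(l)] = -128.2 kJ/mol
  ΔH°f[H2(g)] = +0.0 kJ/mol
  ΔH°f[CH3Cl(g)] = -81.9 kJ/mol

ΔHrxn = -92.6 kJ/mol

Products: 3·(+0.0) + 2·(-128.2) = -256.4
Reactants: 2·(-81.9) + 3·(+0.0) = -163.8
ΔHrxn = (-256.4) − (-163.8) = -92.6 kJ/mol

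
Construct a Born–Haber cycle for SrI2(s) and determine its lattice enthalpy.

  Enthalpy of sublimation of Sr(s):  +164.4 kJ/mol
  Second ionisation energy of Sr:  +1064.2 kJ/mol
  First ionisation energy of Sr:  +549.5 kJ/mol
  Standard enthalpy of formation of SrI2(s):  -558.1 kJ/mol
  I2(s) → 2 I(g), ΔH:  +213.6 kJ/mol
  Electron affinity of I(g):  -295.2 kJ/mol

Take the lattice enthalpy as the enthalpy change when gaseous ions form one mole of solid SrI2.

U = -1959.4 kJ/mol

ΔHf° = 1·ΔHsub + 1·(ΣIE) + 1·D(I2) + 2·EA + U
-558.1 = 1·(+164.4) + 1·(+1613.7) + 1·(+213.6) + 2·(-295.2) + U
U = -558.1 − (+1401.3) = -1959.4 kJ/mol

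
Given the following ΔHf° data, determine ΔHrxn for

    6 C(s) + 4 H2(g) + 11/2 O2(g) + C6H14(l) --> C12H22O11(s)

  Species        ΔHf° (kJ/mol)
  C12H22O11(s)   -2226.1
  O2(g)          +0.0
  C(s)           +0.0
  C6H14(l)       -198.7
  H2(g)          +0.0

Products: 1·(-2226.1) = -2226.1
Reactants: 6·(+0.0) + 4·(+0.0) + 11/2·(+0.0) + 1·(-198.7) = -198.7
ΔHrxn = (-2226.1) − (-198.7) = -2027.4 kJ/mol

ΔHrxn = -2027.4 kJ/mol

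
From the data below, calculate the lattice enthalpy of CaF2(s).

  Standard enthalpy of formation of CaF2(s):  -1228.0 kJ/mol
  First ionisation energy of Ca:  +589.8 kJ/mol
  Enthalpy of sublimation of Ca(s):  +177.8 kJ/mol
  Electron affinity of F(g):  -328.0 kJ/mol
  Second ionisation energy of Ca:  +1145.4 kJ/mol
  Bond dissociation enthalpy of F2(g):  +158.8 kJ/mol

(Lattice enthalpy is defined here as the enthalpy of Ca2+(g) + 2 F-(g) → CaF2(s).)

U = -2643.8 kJ/mol

ΔHf° = 1·ΔHsub + 1·(ΣIE) + 1·D(F2) + 2·EA + U
-1228.0 = 1·(+177.8) + 1·(+1735.2) + 1·(+158.8) + 2·(-328.0) + U
U = -1228.0 − (+1415.8) = -2643.8 kJ/mol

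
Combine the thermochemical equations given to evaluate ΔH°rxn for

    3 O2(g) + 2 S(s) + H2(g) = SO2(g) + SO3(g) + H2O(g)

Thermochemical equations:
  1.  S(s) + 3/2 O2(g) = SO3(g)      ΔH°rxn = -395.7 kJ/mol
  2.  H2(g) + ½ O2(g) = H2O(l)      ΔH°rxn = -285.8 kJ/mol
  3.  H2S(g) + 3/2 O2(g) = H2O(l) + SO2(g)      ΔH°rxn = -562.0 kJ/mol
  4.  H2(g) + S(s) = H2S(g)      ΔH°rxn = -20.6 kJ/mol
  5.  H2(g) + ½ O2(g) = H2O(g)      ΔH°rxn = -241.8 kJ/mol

eq. 1 as written: -395.7 kJ/mol
eq. 2 reversed: +285.8 kJ/mol
eq. 3 as written: -562.0 kJ/mol
eq. 4 as written: -20.6 kJ/mol
eq. 5 as written: -241.8 kJ/mol
Since enthalpy is a state function, ΔH°rxn = (1)·(-395.7) + (-1)·(-285.8) + (1)·(-562.0) + (1)·(-20.6) + (1)·(-241.8) = -934.3 kJ/mol

ΔH°rxn = -934.3 kJ/mol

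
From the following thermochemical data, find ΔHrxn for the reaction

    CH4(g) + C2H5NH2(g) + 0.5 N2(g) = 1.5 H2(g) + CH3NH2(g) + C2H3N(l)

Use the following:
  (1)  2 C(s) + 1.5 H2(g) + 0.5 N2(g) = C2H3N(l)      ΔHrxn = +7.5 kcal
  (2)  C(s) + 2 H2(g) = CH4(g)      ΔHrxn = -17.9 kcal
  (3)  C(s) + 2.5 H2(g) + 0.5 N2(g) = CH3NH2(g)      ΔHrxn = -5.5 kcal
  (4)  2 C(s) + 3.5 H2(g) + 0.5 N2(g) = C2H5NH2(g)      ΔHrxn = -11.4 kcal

(1) as written: +7.5 kcal
(2) reversed: +17.9 kcal
(3) as written: -5.5 kcal
(4) reversed: +11.4 kcal
ΔHrxn = (+7.5) + (+17.9) + (-5.5) + (+11.4) = 31.3 kcal

ΔHrxn = 31.3 kcal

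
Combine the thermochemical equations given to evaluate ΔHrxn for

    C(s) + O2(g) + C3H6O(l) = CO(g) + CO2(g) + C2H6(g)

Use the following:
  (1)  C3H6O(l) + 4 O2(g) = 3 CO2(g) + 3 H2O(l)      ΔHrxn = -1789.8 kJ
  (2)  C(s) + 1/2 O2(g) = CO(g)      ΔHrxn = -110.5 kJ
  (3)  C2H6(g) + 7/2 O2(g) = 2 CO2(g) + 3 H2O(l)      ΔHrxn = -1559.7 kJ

ΔHrxn = -340.6 kJ

(1) as written: -1789.8 kJ
(2) as written: -110.5 kJ
(3) reversed: +1559.7 kJ
Combining the equations, ΔHrxn = (1)·(-1789.8) + (1)·(-110.5) + (-1)·(-1559.7) = -340.6 kJ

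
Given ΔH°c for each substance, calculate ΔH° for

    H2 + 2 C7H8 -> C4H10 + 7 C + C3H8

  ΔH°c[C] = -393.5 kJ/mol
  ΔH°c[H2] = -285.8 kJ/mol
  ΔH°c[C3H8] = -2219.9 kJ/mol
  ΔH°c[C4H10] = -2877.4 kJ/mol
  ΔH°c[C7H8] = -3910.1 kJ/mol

ΔH° = -254.2 kJ/mol

Using ΔH = Σ nΔHc°(reactants) − Σ nΔHc°(products):
= [1·(-285.8) + 2·(-3910.1)] − [1·(-2877.4) + 7·(-393.5) + 1·(-2219.9)]
= -254.2 kJ/mol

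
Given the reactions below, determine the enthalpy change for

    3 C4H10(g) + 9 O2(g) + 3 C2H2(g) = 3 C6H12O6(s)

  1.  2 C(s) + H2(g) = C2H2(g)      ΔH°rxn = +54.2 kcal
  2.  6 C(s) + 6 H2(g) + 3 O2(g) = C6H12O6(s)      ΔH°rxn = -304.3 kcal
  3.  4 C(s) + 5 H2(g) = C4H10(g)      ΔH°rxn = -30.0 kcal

eq. 1 reversed and × 3: (-3)·(+54.2) = -162.6 kcal
eq. 2 × 3: (3)·(-304.3) = -912.9 kcal
eq. 3 reversed and × 3: (-3)·(-30.0) = +90.0 kcal
Since enthalpy is a state function, ΔH°rxn = (-3)·(+54.2) + (3)·(-304.3) + (-3)·(-30.0) = -985.5 kcal

ΔH°rxn = -985.5 kcal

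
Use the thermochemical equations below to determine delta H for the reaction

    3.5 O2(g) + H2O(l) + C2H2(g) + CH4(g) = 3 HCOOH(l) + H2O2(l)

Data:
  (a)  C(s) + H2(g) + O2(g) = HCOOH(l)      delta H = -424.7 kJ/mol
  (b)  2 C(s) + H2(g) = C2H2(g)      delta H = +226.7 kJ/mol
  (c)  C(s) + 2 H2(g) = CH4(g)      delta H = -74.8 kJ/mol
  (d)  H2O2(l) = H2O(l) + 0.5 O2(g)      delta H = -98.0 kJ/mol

(a) × 3 (scale by 3 for the 3 HCOOH(l)): (3)·(-424.7) = -1274.1 kJ/mol
(b) reversed (reverse to put C2H2(g) on the reactant side): -226.7 kJ/mol
(c) reversed (CH4(g) must end up as a reactant): +74.8 kJ/mol
(d) reversed (reverse to put H2O2(l) on the product side): +98.0 kJ/mol
By Hess's law, delta H = (-1274.1) + (-226.7) + (+74.8) + (+98.0) = -1328.0 kJ/mol

delta H = -1328.0 kJ/mol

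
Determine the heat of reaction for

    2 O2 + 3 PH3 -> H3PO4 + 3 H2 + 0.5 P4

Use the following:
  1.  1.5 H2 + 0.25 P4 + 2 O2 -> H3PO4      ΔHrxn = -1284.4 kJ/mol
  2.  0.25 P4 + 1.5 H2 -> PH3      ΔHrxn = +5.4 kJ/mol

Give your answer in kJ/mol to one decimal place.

eq. 1 as written: -1284.4 kJ/mol
eq. 2 reversed and × 3: (-3)·(+5.4) = -16.2 kJ/mol
ΔHrxn = (1)·(-1284.4) + (-3)·(+5.4) = -1300.6 kJ/mol

ΔHrxn = -1300.6 kJ/mol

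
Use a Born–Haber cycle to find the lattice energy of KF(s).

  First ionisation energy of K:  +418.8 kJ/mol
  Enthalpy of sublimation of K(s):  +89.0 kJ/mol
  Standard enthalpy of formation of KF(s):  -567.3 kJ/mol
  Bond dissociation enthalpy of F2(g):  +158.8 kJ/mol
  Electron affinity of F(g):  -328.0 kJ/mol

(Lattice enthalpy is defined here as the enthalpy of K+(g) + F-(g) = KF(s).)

ΔHf° = 1·ΔHsub + 1·(ΣIE) + 1/2·D(F2) + 1·EA + U
-567.3 = 1·(+89.0) + 1·(+418.8) + 1/2·(+158.8) + 1·(-328.0) + U
U = -567.3 − (+259.2) = -826.5 kJ/mol

U = -826.5 kJ/mol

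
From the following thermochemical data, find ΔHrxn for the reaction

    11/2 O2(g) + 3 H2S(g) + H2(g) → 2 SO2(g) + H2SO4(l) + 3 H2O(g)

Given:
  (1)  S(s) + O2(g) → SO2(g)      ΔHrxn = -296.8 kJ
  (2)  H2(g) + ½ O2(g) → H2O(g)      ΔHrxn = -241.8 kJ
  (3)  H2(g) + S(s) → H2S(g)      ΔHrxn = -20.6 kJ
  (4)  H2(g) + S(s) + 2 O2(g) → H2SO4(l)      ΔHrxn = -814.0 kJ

ΔHrxn = -2071.2 kJ

(1) × 2 (scale by 2 for the 2 SO2(g)): (2)·(-296.8) = -593.6 kJ
(2) × 3 (×3 to match 3 H2O(g) in the target): (3)·(-241.8) = -725.4 kJ
(3) reversed and × 3 (H2S(g) must end up as a reactant; scale by 3 for the 3 H2S(g)): (-3)·(-20.6) = +61.8 kJ
(4) as written (H2SO4(l) already on the product side): -814.0 kJ
Combining the equations, ΔHrxn = (-593.6) + (-725.4) + (+61.8) + (-814.0) = -2071.2 kJ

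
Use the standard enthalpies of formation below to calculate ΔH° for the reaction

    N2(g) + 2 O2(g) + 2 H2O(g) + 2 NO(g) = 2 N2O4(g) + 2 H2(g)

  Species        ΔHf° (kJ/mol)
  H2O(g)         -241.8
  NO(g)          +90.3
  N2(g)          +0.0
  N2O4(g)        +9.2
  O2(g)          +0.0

ΔH° = 321.4 kJ/mol

Products: 2·(+9.2) + 2·(+0.0) = +18.4
Reactants: 1·(+0.0) + 2·(+0.0) + 2·(-241.8) + 2·(+90.3) = -303.0
ΔH° = (+18.4) − (-303.0) = 321.4 kJ/mol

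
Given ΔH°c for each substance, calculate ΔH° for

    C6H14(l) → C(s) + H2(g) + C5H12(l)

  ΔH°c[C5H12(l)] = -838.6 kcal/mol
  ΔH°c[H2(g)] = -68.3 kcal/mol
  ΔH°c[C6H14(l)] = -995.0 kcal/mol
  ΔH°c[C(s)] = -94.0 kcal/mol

Using ΔH = Σ nΔHc°(reactants) − Σ nΔHc°(products):
= [1·(-995.0)] − [1·(-94.0) + 1·(-68.3) + 1·(-838.6)]
= 5.9 kcal/mol

ΔH° = 5.9 kcal/mol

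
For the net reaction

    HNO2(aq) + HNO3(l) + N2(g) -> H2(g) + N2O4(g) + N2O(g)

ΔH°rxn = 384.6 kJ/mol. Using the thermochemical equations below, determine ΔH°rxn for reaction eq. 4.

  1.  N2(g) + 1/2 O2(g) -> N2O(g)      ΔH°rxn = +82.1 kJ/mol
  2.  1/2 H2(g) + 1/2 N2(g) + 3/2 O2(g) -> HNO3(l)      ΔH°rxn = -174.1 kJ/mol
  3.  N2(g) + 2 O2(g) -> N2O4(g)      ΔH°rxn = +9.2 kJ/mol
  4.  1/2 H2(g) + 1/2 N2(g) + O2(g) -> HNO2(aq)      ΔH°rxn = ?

eq. 1 as written: +82.1 kJ/mol
eq. 2 reversed: +174.1 kJ/mol
eq. 3 as written: +9.2 kJ/mol
eq. 4 reversed: contributes −x
+384.6 = (+82.1) + (+174.1) + (+9.2) − x
x = (+384.6 − (+265.4)) / (-1) = -119.2 kJ/mol

ΔH°rxn = -119.2 kJ/mol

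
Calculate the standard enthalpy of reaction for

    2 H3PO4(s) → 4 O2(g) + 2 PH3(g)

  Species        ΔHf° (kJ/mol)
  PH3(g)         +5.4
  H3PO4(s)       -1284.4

Products: 4·(+0.0) + 2·(+5.4) = +10.8
Reactants: 2·(-1284.4) = -2568.8
ΔH°rxn = (+10.8) − (-2568.8) = 2579.6 kJ/mol

ΔH°rxn = 2579.6 kJ/mol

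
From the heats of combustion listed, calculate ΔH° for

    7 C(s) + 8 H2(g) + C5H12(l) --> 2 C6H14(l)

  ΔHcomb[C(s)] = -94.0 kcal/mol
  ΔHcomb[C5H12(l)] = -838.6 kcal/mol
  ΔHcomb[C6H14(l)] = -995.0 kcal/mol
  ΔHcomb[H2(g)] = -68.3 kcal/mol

ΔH° = -53.0 kcal/mol

With combustion enthalpies, reactants minus products:
= [7·(-94.0) + 8·(-68.3) + 1·(-838.6)] − [2·(-995.0)]
= -53.0 kcal/mol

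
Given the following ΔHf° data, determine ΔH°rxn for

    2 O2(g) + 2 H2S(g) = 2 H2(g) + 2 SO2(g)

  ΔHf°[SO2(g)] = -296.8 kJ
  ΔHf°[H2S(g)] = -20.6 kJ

Products: 2·(+0.0) + 2·(-296.8) = -593.6
Reactants: 2·(+0.0) + 2·(-20.6) = -41.2
ΔH°rxn = (-593.6) − (-41.2) = -552.4 kJ

ΔH°rxn = -552.4 kJ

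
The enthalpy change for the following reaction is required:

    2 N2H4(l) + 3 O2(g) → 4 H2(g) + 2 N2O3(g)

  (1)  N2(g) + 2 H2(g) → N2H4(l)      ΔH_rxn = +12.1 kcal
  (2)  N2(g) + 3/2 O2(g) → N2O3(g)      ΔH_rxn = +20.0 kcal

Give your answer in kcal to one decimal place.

(1) reversed and × 2: (-2)·(+12.1) = -24.2 kcal
(2) × 2: (2)·(+20.0) = +40.0 kcal
ΔH_rxn = (-2)·(+12.1) + (2)·(+20.0) = 15.8 kcal

ΔH_rxn = 15.8 kcal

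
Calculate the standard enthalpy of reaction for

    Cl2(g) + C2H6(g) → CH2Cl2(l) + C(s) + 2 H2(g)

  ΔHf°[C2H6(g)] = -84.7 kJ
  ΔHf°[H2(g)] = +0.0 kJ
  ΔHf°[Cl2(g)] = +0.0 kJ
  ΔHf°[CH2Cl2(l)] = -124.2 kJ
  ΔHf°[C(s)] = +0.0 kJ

ΔH°rxn = -39.5 kJ

ΔH°rxn = Σ nΔHf°(products) − Σ nΔHf°(reactants).
Products: 1·(-124.2) + 1·(+0.0) + 2·(+0.0) = -124.2
Reactants: 1·(+0.0) + 1·(-84.7) = -84.7
ΔH°rxn = (-124.2) − (-84.7) = -39.5 kJ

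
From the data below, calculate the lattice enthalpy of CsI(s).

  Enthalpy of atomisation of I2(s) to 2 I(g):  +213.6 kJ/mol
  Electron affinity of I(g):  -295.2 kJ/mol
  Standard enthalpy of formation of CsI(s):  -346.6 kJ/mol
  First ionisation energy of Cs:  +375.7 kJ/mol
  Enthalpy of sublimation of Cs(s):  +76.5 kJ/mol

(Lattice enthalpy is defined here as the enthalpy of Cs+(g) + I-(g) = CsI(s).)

U = -610.4 kJ/mol

ΔHf° = 1·ΔHsub + 1·(ΣIE) + 1/2·D(I2) + 1·EA + U
-346.6 = 1·(+76.5) + 1·(+375.7) + 1/2·(+213.6) + 1·(-295.2) + U
U = -346.6 − (+263.8) = -610.4 kJ/mol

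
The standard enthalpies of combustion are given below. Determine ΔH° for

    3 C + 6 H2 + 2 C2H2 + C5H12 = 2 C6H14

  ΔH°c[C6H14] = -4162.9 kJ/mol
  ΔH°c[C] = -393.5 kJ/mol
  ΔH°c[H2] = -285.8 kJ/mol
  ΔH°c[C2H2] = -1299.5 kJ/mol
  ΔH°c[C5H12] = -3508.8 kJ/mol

With combustion enthalpies, reactants minus products:
= [3·(-393.5) + 6·(-285.8) + 2·(-1299.5) + 1·(-3508.8)] − [2·(-4162.9)]
= -677.3 kJ/mol

ΔH° = -677.3 kJ/mol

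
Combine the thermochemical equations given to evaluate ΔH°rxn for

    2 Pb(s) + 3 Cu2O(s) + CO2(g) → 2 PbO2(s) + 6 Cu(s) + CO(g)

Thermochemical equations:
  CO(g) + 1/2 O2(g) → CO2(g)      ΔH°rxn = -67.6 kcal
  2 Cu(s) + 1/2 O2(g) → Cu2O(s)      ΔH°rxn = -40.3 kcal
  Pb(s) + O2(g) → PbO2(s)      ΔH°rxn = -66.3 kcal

ΔH°rxn = 55.9 kcal

equation 1 reversed: +67.6 kcal
equation 2 reversed and × 3: (-3)·(-40.3) = +120.9 kcal
equation 3 × 2: (2)·(-66.3) = -132.6 kcal
ΔH°rxn = (+67.6) + (+120.9) + (-132.6) = 55.9 kcal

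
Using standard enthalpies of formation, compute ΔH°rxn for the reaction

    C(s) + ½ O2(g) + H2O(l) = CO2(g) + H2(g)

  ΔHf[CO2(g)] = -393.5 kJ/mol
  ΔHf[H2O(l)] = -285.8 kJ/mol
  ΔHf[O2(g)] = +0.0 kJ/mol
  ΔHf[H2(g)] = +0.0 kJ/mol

ΔH°rxn = -107.7 kJ/mol

Products: 1·(-393.5) + 1·(+0.0) = -393.5
Reactants: 1·(+0.0) + 1/2·(+0.0) + 1·(-285.8) = -285.8
ΔH°rxn = (-393.5) − (-285.8) = -107.7 kJ/mol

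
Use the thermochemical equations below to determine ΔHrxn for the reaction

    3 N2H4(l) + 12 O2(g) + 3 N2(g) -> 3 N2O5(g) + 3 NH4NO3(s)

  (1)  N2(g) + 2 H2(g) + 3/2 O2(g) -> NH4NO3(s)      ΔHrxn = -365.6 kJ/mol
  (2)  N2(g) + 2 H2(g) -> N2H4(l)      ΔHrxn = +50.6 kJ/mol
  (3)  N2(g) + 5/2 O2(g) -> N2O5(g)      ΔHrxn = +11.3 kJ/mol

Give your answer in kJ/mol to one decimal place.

(1) × 3: (3)·(-365.6) = -1096.8 kJ/mol
(2) reversed and × 3: (-3)·(+50.6) = -151.8 kJ/mol
(3) × 3: (3)·(+11.3) = +33.9 kJ/mol
Summing the manipulated equations, ΔHrxn = (-1096.8) + (-151.8) + (+33.9) = -1214.7 kJ/mol

ΔHrxn = -1214.7 kJ/mol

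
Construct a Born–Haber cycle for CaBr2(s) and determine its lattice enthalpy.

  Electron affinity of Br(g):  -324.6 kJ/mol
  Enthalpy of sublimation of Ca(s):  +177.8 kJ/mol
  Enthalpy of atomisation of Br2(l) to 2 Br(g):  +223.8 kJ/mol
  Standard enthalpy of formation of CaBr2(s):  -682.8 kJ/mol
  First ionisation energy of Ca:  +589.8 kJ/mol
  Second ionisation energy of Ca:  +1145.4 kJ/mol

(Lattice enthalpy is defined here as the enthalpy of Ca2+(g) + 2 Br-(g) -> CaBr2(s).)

U = -2170.4 kJ/mol

ΔHf° = 1·ΔHsub + 1·(ΣIE) + 1·D(Br2) + 2·EA + U
-682.8 = 1·(+177.8) + 1·(+1735.2) + 1·(+223.8) + 2·(-324.6) + U
U = -682.8 − (+1487.6) = -2170.4 kJ/mol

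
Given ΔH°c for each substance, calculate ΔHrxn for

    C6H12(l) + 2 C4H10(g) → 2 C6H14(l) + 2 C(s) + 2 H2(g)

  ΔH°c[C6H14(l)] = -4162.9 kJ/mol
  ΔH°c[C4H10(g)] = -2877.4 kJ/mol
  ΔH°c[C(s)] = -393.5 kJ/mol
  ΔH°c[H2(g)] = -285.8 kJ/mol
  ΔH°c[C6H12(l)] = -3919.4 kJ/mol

Using ΔH = Σ nΔHc°(reactants) − Σ nΔHc°(products):
= [1·(-3919.4) + 2·(-2877.4)] − [2·(-4162.9) + 2·(-393.5) + 2·(-285.8)]
= 10.2 kJ/mol

ΔHrxn = 10.2 kJ/mol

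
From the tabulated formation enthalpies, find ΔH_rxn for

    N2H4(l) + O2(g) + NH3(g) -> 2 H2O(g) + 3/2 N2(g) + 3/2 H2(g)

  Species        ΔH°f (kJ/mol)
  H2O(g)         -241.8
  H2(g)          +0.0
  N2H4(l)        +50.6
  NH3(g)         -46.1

ΔH_rxn = -488.1 kJ/mol

Products: 2·(-241.8) + 3/2·(+0.0) + 3/2·(+0.0) = -483.6
Reactants: 1·(+50.6) + 1·(+0.0) + 1·(-46.1) = +4.5
ΔH_rxn = (-483.6) − (+4.5) = -488.1 kJ/mol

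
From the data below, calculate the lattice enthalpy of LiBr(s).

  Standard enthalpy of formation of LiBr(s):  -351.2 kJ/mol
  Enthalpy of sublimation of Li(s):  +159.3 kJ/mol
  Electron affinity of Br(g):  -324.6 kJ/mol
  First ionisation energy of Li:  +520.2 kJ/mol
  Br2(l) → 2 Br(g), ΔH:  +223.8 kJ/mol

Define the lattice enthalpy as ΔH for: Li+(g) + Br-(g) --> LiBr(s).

ΔHf° = 1·ΔHsub + 1·(ΣIE) + 1/2·D(Br2) + 1·EA + U
-351.2 = 1·(+159.3) + 1·(+520.2) + 1/2·(+223.8) + 1·(-324.6) + U
U = -351.2 − (+466.8) = -818.0 kJ/mol

U = -818.0 kJ/mol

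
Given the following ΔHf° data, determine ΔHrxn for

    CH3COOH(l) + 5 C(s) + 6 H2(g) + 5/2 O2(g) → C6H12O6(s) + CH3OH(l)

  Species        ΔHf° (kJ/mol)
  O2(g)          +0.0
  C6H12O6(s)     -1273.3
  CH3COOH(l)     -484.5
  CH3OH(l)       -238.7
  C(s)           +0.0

ΔH°rxn = Σ nΔHf°(products) − Σ nΔHf°(reactants).
Products: 1·(-1273.3) + 1·(-238.7) = -1512.0
Reactants: 1·(-484.5) + 5·(+0.0) + 6·(+0.0) + 5/2·(+0.0) = -484.5
ΔHrxn = (-1512.0) − (-484.5) = -1027.5 kJ/mol

ΔHrxn = -1027.5 kJ/mol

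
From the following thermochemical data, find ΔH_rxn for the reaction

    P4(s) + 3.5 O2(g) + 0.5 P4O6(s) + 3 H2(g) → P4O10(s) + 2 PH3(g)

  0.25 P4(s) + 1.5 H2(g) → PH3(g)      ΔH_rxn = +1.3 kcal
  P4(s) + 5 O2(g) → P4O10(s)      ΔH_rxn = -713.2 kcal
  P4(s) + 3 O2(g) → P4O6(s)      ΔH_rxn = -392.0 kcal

ΔH_rxn = -514.6 kcal

equation 1 × 2 (scale by 2 for the 2 PH3(g)): (2)·(+1.3) = +2.6 kcal
equation 2 as written (P4O10(s) already on the product side): -713.2 kcal
equation 3 reversed and × 1/2 (reverse to put P4O6(s) on the reactant side; scale by 1/2 for the 1/2 P4O6(s)): (-1/2)·(-392.0) = +196.0 kcal
By Hess's law, ΔH_rxn = (2)·(+1.3) + (1)·(-713.2) + (-1/2)·(-392.0) = -514.6 kcal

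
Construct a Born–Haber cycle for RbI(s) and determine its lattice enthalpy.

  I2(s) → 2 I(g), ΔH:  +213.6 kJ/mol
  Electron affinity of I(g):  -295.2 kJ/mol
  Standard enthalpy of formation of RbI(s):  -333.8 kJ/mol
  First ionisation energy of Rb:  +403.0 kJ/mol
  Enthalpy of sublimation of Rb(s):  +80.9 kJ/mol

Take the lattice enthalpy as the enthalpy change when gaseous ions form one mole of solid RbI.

ΔHf° = 1·ΔHsub + 1·(ΣIE) + 1/2·D(I2) + 1·EA + U
-333.8 = 1·(+80.9) + 1·(+403.0) + 1/2·(+213.6) + 1·(-295.2) + U
U = -333.8 − (+295.5) = -629.3 kJ/mol

U = -629.3 kJ/mol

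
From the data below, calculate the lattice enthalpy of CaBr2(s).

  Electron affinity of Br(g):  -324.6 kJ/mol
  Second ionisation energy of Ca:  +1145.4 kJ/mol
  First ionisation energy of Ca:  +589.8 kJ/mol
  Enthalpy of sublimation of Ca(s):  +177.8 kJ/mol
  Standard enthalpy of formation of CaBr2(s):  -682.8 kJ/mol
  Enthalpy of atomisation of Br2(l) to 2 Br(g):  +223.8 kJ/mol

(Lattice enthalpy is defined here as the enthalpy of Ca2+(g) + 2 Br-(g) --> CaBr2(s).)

U = -2170.4 kJ/mol

ΔHf° = 1·ΔHsub + 1·(ΣIE) + 1·D(Br2) + 2·EA + U
-682.8 = 1·(+177.8) + 1·(+1735.2) + 1·(+223.8) + 2·(-324.6) + U
U = -682.8 − (+1487.6) = -2170.4 kJ/mol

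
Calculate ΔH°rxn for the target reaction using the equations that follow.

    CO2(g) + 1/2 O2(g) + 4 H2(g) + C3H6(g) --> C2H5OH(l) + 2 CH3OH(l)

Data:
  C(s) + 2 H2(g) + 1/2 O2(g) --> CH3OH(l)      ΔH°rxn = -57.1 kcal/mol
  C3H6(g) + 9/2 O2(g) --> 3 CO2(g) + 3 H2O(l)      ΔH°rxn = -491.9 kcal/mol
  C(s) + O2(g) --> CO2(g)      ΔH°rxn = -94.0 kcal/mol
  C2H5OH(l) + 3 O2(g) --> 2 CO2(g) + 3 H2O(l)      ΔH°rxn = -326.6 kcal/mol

ΔH°rxn = -91.5 kcal/mol

equation 1 × 2 (×2 to match 2 CH3OH(l) in the target): (2)·(-57.1) = -114.2 kcal/mol
equation 2 as written (C3H6(g) already on the reactant side): -491.9 kcal/mol
equation 3 reversed and × 2: (-2)·(-94.0) = +188.0 kcal/mol
equation 4 reversed (C2H5OH(l) must end up as a product): +326.6 kcal/mol
Combining the equations, ΔH°rxn = (2)·(-57.1) + (1)·(-491.9) + (-2)·(-94.0) + (-1)·(-326.6) = -91.5 kcal/mol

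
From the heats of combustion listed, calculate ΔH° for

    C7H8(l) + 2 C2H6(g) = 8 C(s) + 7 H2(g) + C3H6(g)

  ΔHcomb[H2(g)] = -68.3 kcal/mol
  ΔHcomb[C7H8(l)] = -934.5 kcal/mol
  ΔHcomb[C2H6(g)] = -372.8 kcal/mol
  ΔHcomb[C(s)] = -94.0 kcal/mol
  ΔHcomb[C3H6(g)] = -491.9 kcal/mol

ΔH° = 41.9 kcal/mol

With combustion enthalpies, reactants minus products:
= [1·(-934.5) + 2·(-372.8)] − [8·(-94.0) + 7·(-68.3) + 1·(-491.9)]
= 41.9 kcal/mol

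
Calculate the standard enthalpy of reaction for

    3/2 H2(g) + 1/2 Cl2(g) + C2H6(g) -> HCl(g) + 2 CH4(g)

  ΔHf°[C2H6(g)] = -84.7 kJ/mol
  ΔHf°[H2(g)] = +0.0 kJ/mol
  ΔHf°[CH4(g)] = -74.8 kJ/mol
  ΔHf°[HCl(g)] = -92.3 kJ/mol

ΔHrxn = -157.2 kJ/mol

Products: 1·(-92.3) + 2·(-74.8) = -241.9
Reactants: 3/2·(+0.0) + 1/2·(+0.0) + 1·(-84.7) = -84.7
ΔHrxn = (-241.9) − (-84.7) = -157.2 kJ/mol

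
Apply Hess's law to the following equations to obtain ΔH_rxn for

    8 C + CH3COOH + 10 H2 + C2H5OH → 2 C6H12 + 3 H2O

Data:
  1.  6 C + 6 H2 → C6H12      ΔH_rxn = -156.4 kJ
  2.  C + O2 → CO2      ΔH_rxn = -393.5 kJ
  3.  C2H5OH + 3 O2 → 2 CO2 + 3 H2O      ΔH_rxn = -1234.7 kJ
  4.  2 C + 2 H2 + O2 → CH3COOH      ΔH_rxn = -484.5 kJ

ΔH_rxn = -276.0 kJ

eq. 1 × 2: (2)·(-156.4) = -312.8 kJ
eq. 2 reversed and × 2: (-2)·(-393.5) = +787.0 kJ
eq. 3 as written: -1234.7 kJ
eq. 4 reversed: +484.5 kJ
ΔH_rxn = (-312.8) + (+787.0) + (-1234.7) + (+484.5) = -276.0 kJ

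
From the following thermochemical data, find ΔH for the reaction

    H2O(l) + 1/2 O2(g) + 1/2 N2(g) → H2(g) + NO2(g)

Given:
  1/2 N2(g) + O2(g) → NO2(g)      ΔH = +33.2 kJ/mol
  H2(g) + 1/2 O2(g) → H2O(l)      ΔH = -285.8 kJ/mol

equation 1 as written (NO2(g) already on the product side): +33.2 kJ/mol
equation 2 reversed (H2O(l) must end up as a reactant): +285.8 kJ/mol
ΔH = (+33.2) + (+285.8) = 319.0 kJ/mol

ΔH = 319.0 kJ/mol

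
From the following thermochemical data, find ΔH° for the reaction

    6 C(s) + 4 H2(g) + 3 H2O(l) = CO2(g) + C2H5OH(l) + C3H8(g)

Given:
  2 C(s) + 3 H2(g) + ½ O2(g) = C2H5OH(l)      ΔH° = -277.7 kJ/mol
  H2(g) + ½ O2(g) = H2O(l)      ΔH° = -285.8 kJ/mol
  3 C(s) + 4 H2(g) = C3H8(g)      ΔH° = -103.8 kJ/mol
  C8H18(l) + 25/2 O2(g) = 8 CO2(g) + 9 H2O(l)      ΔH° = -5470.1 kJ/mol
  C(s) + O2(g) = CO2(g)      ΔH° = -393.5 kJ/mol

equation 1 as written: -277.7 kJ/mol
equation 2 reversed and × 3: (-3)·(-285.8) = +857.4 kJ/mol
equation 3 as written: -103.8 kJ/mol
equation 4: not needed.
equation 5 as written: -393.5 kJ/mol
Combining the equations, ΔH° = (1)·(-277.7) + (-3)·(-285.8) + (1)·(-103.8) + (1)·(-393.5) = 82.4 kJ/mol

ΔH° = 82.4 kJ/mol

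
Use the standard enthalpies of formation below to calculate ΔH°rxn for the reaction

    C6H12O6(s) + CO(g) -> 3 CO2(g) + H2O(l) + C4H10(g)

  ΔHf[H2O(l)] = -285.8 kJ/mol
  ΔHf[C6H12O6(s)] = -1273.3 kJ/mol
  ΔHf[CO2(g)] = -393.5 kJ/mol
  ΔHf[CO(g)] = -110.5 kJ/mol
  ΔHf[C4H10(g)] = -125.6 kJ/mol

ΔH°rxn = -208.1 kJ/mol

Products: 3·(-393.5) + 1·(-285.8) + 1·(-125.6) = -1591.9
Reactants: 1·(-1273.3) + 1·(-110.5) = -1383.8
ΔH°rxn = (-1591.9) − (-1383.8) = -208.1 kJ/mol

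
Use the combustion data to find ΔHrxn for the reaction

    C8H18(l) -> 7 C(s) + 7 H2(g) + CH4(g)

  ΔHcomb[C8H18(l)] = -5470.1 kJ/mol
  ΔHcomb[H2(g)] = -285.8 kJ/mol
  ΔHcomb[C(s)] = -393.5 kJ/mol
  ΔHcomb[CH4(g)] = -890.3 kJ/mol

With combustion enthalpies, reactants minus products:
= [1·(-5470.1)] − [7·(-393.5) + 7·(-285.8) + 1·(-890.3)]
= 175.3 kJ/mol

ΔHrxn = 175.3 kJ/mol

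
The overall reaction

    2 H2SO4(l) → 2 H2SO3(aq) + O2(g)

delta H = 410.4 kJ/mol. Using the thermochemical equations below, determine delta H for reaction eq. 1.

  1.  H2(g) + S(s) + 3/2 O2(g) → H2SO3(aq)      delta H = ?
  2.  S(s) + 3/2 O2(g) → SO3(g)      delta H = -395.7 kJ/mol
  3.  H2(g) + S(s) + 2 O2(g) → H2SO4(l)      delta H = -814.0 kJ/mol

eq. 1 × 2 (scale by 2 for the 2 H2SO3(aq)): contributes 2·x
eq. 2: not needed (SO3(g) appears nowhere else).
eq. 3 reversed and × 2 (reverse to put H2SO4(l) on the reactant side; ×2 to match 2 H2SO4(l) in the target): (-2)·(-814.0) = +1628.0 kJ/mol
+410.4 = (+1628.0) + 2·x
x = (+410.4 − (+1628.0)) / (2) = -608.8 kJ/mol

delta H = -608.8 kJ/mol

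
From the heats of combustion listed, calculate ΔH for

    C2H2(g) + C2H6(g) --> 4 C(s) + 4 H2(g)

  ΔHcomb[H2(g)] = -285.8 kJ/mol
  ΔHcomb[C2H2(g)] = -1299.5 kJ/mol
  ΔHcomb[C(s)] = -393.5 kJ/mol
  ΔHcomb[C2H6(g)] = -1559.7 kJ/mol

Using ΔH = Σ nΔHc°(reactants) − Σ nΔHc°(products):
= [1·(-1299.5) + 1·(-1559.7)] − [4·(-393.5) + 4·(-285.8)]
= -142.0 kJ/mol

ΔH = -142.0 kJ/mol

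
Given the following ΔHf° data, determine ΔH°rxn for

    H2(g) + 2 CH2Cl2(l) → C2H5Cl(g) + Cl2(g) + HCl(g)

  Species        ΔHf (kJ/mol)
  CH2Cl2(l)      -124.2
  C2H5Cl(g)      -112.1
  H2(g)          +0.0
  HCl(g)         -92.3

ΔH°rxn = 44.0 kJ/mol

Products: 1·(-112.1) + 1·(+0.0) + 1·(-92.3) = -204.4
Reactants: 1·(+0.0) + 2·(-124.2) = -248.4
ΔH°rxn = (-204.4) − (-248.4) = 44.0 kJ/mol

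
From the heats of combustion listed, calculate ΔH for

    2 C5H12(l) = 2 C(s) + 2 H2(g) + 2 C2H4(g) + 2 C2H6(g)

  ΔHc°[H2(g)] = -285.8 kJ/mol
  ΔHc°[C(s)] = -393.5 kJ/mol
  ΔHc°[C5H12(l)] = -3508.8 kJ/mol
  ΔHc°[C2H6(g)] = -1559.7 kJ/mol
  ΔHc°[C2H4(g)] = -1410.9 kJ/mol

With combustion enthalpies, reactants minus products:
= [2·(-3508.8)] − [2·(-393.5) + 2·(-285.8) + 2·(-1410.9) + 2·(-1559.7)]
= 282.2 kJ/mol

ΔH = 282.2 kJ/mol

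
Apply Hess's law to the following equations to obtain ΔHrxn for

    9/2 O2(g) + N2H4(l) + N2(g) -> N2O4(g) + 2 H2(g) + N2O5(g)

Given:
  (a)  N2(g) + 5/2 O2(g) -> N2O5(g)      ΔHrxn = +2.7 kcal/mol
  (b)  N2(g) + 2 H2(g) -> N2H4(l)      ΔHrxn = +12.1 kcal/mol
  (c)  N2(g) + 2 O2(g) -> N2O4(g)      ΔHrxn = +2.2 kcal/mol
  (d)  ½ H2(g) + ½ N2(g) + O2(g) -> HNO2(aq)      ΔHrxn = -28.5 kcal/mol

(a) as written (N2O5(g) already on the product side): +2.7 kcal/mol
(b) reversed (N2H4(l) must end up as a reactant): -12.1 kcal/mol
(c) as written (N2O4(g) already on the product side): +2.2 kcal/mol
(d): not needed (HNO2(aq) appears nowhere else).
Summing the manipulated equations, ΔHrxn = (+2.7) + (-12.1) + (+2.2) = -7.2 kcal/mol

ΔHrxn = -7.2 kcal/mol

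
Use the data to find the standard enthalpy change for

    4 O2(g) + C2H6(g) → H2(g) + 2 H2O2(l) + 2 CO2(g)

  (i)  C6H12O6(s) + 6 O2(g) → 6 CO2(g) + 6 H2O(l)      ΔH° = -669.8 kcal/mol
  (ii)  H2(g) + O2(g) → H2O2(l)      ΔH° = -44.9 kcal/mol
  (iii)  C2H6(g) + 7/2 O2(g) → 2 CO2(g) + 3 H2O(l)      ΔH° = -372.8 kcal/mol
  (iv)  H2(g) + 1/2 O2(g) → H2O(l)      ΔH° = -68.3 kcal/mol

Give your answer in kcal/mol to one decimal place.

ΔH° = -257.7 kcal/mol

(i): not needed (C6H12O6(s) appears nowhere else).
(ii) × 2 (scale by 2 for the 2 H2O2(l)): (2)·(-44.9) = -89.8 kcal/mol
(iii) as written (C2H6(g) already on the reactant side): -372.8 kcal/mol
(iv) reversed and × 3: (-3)·(-68.3) = +204.9 kcal/mol
Summing the manipulated equations, ΔH° = (-89.8) + (-372.8) + (+204.9) = -257.7 kcal/mol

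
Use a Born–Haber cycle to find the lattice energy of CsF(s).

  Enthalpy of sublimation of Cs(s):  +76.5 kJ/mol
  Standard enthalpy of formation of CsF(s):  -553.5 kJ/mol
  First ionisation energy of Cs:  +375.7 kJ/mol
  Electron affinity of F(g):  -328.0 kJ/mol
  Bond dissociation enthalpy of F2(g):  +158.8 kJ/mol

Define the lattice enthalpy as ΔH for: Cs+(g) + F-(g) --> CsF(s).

ΔHf° = 1·ΔHsub + 1·(ΣIE) + 1/2·D(F2) + 1·EA + U
-553.5 = 1·(+76.5) + 1·(+375.7) + 1/2·(+158.8) + 1·(-328.0) + U
U = -553.5 − (+203.6) = -757.1 kJ/mol

U = -757.1 kJ/mol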